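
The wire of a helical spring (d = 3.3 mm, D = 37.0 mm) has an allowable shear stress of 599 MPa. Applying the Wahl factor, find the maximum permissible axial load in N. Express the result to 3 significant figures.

C = D/d = 37.0/3.3 = 11.2121
K_W = (4C−1)/(4C−4) + 0.615/C = 43.848/40.848 + 0.0549 = 1.1283
τ_max = K·8FD/(πd³) → F_max = τ_allow·πd³/(8DK)
F_max = 599·π·3.3³/(8·37.0·1.1283) = 67627/333.97 = 202.49 N

202 N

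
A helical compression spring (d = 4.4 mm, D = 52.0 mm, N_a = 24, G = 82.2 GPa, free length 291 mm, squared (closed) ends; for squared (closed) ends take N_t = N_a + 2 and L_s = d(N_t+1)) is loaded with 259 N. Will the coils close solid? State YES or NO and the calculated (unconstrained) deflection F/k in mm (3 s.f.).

YES, δ = 227 mm

k = Gd⁴/(8D³N_a) = (82.2×10³)(4.4⁴)/(8·52.0³·24) = 1.1412 N/mm
N_t = 26; L_s = 4.4·27 = 118.8 mm; δ_solid = L₀ − L_s = 291 − 118.8 = 172.2 mm
δ = F/k = 259/1.1412 = 226.95 mm
δ ≥ δ_solid → spring goes solid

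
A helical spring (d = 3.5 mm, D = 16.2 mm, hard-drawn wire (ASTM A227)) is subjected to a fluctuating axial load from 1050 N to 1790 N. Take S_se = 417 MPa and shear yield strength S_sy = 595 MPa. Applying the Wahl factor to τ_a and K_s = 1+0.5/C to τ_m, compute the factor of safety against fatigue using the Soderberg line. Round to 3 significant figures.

0.271

C = D/d = 16.2/3.5 = 4.6286; K_W = (4C−1)/(4C−4)+0.615/C = 1.3396; K_s = 1+0.5/C = 1.1080
F_a = (F_max−F_min)/2 = 370 N; F_m = (F_max+F_min)/2 = 1420 N
τ_a = K_W·8F_aD/(πd³) = 1.3396 × 356 = 476.89 MPa
τ_m = K_s·8F_mD/(πd³) = 1.1080 × 1366.3 = 1513.9 MPa
Soderberg: 1/n_f = τ_a/S_se + τ_m/S_sy = 476.89/417 + 1513.9/595 = 1.14362 + 2.54432 = 3.6879
n_f = 1/3.6879 = 0.2712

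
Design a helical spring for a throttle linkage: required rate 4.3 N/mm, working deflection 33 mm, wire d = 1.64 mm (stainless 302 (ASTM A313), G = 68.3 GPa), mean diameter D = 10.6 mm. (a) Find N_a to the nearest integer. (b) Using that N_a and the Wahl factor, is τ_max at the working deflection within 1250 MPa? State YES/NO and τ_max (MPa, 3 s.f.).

(a) 12 coils; (b) YES, τ_max = 1080 MPa

N_a = Gd⁴/(8D³k) = (68.3×10³)(1.64⁴)/(8·10.6³·4.3) = 12.06 → N_a = 12
Actual rate k = Gd⁴/(8D³·12) = 4.3212 N/mm
Working load F = kδ = 4.3212·33 = 142.6 N
C = 10.6/1.64 = 6.4634; K_W = (4C−1)/(4C−4)+0.615/C = 1.2324
τ_max = K_W·8FD/(πd³) = 1.2324·872.64 = 1075.5 MPa
τ_max ≤ 1250 MPa → acceptable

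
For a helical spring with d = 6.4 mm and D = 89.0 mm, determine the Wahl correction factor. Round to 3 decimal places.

C = D/d = 89.0/6.4 = 13.9062
K_W = (4C−1)/(4C−4) + 0.615/C = 54.625/51.625 + 0.0442 = 1.1023

1.102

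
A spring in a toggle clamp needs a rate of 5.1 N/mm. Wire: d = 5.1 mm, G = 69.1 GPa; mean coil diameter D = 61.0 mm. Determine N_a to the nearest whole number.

N_a = Gd⁴/(8D³k) = (69.1×10³ × 5.1⁴)/(8 × 61.0³ × 5.1)
    = 4.67475e+07 / 9.26082e+06 = 5.048 → 5 coils

5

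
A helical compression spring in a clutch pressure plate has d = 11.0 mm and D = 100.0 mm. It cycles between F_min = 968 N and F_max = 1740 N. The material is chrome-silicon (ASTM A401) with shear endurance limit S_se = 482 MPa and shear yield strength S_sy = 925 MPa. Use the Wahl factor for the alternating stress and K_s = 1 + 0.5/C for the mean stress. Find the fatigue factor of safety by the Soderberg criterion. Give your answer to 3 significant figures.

C = D/d = 100.0/11.0 = 9.0909; K_W = (4C−1)/(4C−4)+0.615/C = 1.1603; K_s = 1+0.5/C = 1.0550
F_a = (F_max−F_min)/2 = 386 N; F_m = (F_max+F_min)/2 = 1354 N
τ_a = K_W·8F_aD/(πd³) = 1.1603 × 73.85 = 85.691 MPa
τ_m = K_s·8F_mD/(πd³) = 1.0550 × 259.05 = 273.3 MPa
Soderberg: 1/n_f = τ_a/S_se + τ_m/S_sy = 85.691/482 + 273.3/925 = 0.17778 + 0.29546 = 0.47324
n_f = 1/0.47324 = 2.113

2.11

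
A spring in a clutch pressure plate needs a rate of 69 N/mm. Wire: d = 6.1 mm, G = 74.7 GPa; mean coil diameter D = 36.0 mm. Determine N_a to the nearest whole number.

N_a = Gd⁴/(8D³k) = (74.7×10³ × 6.1⁴)/(8 × 36.0³ × 69)
    = 1.03428e+08 / 2.57541e+07 = 4.016 → 4 coils

4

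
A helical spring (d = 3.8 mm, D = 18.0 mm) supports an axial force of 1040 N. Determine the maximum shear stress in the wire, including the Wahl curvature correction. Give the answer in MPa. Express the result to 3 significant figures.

1160 MPa

Spring index C = D/d = 18.0/3.8 = 4.7368
K_W = (4C−1)/(4C−4) + 0.615/C = 17.947/14.947 + 0.1298 = 1.3305
τ₀ = 8FD/(πd³) = 8·1040·18.0/(π·3.8³) = 149760/172.39 = 868.75 MPa
τ_max = K·τ₀ = 1.3305 × 868.75 = 1155.9 MPa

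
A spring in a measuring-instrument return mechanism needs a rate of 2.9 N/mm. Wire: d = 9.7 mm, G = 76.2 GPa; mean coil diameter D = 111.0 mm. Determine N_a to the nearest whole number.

21

N_a = Gd⁴/(8D³k) = (76.2×10³ × 9.7⁴)/(8 × 111.0³ × 2.9)
    = 6.74593e+08 / 3.1729e+07 = 21.26 → 21 coils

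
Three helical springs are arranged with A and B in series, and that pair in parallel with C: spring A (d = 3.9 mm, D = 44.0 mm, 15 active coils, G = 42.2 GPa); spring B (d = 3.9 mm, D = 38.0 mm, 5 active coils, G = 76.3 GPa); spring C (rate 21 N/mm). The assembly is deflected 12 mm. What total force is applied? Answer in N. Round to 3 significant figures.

262 N

k_A = Gd⁴/(8D³N_a) = (42.2×10³)(3.9⁴)/(8·44.0³·15) = 0.95506 N/mm
k_B = Gd⁴/(8D³N_a) = (76.3×10³)(3.9⁴)/(8·38.0³·5) = 8.0422 N/mm
Springs A,B series: k_AB = 1/(1/0.95506+1/8.0422) = 0.85368 N/mm; parallel with C: k_eq = 0.85368+21 = 21.854 N/mm
F = k_eq·δ = 21.854·12 = 262.24 N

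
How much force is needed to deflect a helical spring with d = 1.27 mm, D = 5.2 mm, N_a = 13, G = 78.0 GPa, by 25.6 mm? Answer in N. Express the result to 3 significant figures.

k = Gd⁴/(8D³N_a) = (78.0×10³)(1.27⁴)/(8·5.2³·13) = 13.876 N/mm
F = k·δ = 13.876 × 25.6 = 355.23 N

355 N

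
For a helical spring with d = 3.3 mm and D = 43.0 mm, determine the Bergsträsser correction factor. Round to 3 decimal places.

C = D/d = 43.0/3.3 = 13.0303
K_B = (4C+2)/(4C−3) = 54.121/49.121 = 1.1018

1.102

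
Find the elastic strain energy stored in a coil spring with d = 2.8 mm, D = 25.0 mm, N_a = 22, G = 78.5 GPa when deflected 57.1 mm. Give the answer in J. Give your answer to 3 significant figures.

2.86 J

k = Gd⁴/(8D³N_a) = (78.5×10³)(2.8⁴)/(8·25.0³·22) = 1.7546 N/mm
U = ½kδ² = 0.5 × 1.7546 × 57.1² = 2860.3 N·mm = 2.8603 J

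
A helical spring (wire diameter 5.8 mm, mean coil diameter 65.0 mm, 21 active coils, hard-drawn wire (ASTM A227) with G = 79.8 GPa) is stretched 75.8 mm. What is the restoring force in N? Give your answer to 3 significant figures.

148 N

k = Gd⁴/(8D³N_a) = (79.8×10³)(5.8⁴)/(8·65.0³·21) = 1.9573 N/mm
F = k·δ = 1.9573 × 75.8 = 148.37 N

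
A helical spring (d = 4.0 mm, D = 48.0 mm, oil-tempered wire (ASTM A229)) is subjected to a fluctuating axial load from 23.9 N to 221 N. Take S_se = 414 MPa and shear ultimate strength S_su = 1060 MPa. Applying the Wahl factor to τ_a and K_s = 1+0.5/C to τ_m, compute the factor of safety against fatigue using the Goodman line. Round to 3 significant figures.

C = D/d = 48.0/4.0 = 12.0000; K_W = (4C−1)/(4C−4)+0.615/C = 1.1194; K_s = 1+0.5/C = 1.0417
F_a = (F_max−F_min)/2 = 98.55 N; F_m = (F_max+F_min)/2 = 122.45 N
τ_a = K_W·8F_aD/(πd³) = 1.1194 × 188.22 = 210.7 MPa
τ_m = K_s·8F_mD/(πd³) = 1.0417 × 233.86 = 243.61 MPa
Goodman: 1/n_f = τ_a/S_se + τ_m/S_su = 210.7/414 + 243.61/1060 = 0.50893 + 0.22982 = 0.73874
n_f = 1/0.73874 = 1.354

1.35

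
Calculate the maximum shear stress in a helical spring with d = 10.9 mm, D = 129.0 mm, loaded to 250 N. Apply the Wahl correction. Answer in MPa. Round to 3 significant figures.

Spring index C = D/d = 129.0/10.9 = 11.8349
K_W = (4C−1)/(4C−4) + 0.615/C = 46.339/43.339 + 0.0520 = 1.1212
τ₀ = 8FD/(πd³) = 8·250·129.0/(π·10.9³) = 258000/4068.5 = 63.415 MPa
τ_max = K·τ₀ = 1.1212 × 63.415 = 71.1 MPa

71.1 MPa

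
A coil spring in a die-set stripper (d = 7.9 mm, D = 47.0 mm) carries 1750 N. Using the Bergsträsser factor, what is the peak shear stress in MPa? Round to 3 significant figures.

527 MPa

Spring index C = D/d = 47.0/7.9 = 5.9494
K_B = (4C+2)/(4C−3) = 25.797/20.797 = 1.2404
τ₀ = 8FD/(πd³) = 8·1750·47.0/(π·7.9³) = 658000/1548.9 = 424.81 MPa
τ_max = K·τ₀ = 1.2404 × 424.81 = 526.94 MPa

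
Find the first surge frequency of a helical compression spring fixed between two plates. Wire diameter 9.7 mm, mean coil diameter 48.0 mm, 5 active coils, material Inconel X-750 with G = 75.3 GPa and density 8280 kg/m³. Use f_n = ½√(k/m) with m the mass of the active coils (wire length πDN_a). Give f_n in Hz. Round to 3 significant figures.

286 Hz

k = Gd⁴/(8D³N_a) = (75.3×10³)(9.7⁴)/(8·48.0³·5) = 150.69 N/mm = 1.5069e+05 N/m
Wire length L = πDN_a = π·48.0·5 = 753.98 mm
m = ρ·(πd²/4)·L = 8280 × 73.898×10⁻⁶ m² × 0.75398 m = 0.46134 kg
f_n = ½√(k/m) = 0.5·√(1.5069e+05/0.46134) = 0.5·√(3.2664e+05) = 285.76 Hz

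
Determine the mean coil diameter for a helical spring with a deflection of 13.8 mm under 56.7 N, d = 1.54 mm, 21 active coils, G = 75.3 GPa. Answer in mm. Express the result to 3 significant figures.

8.50 mm

Required rate k = F/δ = 56.7/13.8 = 4.1087 N/mm
D = (Gd⁴/(8N_a·k))^(1/3) = (75.3×10³·1.54⁴/(8·21·4.1087))^(1/3)
  = (613.571)^(1/3) = 8.4974 mm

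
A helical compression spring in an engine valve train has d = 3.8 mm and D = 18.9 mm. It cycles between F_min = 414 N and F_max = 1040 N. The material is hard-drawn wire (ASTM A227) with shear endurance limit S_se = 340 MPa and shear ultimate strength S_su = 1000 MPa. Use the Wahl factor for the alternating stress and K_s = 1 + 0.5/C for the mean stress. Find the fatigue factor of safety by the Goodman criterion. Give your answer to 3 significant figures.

0.568

C = D/d = 18.9/3.8 = 4.9737; K_W = (4C−1)/(4C−4)+0.615/C = 1.3124; K_s = 1+0.5/C = 1.1005
F_a = (F_max−F_min)/2 = 313 N; F_m = (F_max+F_min)/2 = 727 N
τ_a = K_W·8F_aD/(πd³) = 1.3124 × 274.53 = 360.3 MPa
τ_m = K_s·8F_mD/(πd³) = 1.1005 × 637.65 = 701.76 MPa
Goodman: 1/n_f = τ_a/S_se + τ_m/S_su = 360.3/340 + 701.76/1000 = 1.05969 + 0.70176 = 1.7615
n_f = 1/1.7615 = 0.5677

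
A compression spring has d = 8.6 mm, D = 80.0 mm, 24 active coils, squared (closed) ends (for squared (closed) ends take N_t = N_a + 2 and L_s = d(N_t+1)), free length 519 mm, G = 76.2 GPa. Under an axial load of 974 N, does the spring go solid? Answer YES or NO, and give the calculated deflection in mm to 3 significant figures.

NO, δ = 230 mm

k = Gd⁴/(8D³N_a) = (76.2×10³)(8.6⁴)/(8·80.0³·24) = 4.2401 N/mm
N_t = 26; L_s = 8.6·27 = 232.2 mm; δ_solid = L₀ − L_s = 519 − 232.2 = 286.8 mm
δ = F/k = 974/4.2401 = 229.71 mm
δ < δ_solid → spring does not go solid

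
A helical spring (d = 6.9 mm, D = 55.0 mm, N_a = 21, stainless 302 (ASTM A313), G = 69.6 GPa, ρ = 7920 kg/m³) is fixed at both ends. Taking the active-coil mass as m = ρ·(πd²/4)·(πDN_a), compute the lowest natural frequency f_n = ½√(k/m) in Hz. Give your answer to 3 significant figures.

36.2 Hz

k = Gd⁴/(8D³N_a) = (69.6×10³)(6.9⁴)/(8·55.0³·21) = 5.6443 N/mm = 5644.3 N/m
Wire length L = πDN_a = π·55.0·21 = 3628.5 mm
m = ρ·(πd²/4)·L = 7920 × 37.393×10⁻⁶ m² × 3.6285 m = 1.0746 kg
f_n = ½√(k/m) = 0.5·√(5644.3/1.0746) = 0.5·√(5252.5) = 36.237 Hz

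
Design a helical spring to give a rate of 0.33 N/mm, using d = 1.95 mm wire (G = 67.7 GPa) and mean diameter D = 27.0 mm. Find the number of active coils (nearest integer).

19

N_a = Gd⁴/(8D³k) = (67.7×10³ × 1.95⁴)/(8 × 27.0³ × 0.33)
    = 978875 / 51963.1 = 18.84 → 19 coils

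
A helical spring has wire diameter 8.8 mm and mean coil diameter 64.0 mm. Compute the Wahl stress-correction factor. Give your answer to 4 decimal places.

C = D/d = 64.0/8.8 = 7.2727
K_W = (4C−1)/(4C−4) + 0.615/C = 28.091/25.091 + 0.0846 = 1.2041

1.2041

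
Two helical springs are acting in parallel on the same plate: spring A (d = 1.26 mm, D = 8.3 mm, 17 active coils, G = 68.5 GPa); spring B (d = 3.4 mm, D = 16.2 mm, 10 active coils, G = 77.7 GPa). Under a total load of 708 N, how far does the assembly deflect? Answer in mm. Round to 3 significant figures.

k_A = Gd⁴/(8D³N_a) = (68.5×10³)(1.26⁴)/(8·8.3³·17) = 2.2202 N/mm
k_B = Gd⁴/(8D³N_a) = (77.7×10³)(3.4⁴)/(8·16.2³·10) = 30.528 N/mm
Parallel: k_eq = 2.2202 + 30.528 = 32.748 N/mm
δ = F/k_eq = 708/32.748 = 21.619 mm

21.6 mm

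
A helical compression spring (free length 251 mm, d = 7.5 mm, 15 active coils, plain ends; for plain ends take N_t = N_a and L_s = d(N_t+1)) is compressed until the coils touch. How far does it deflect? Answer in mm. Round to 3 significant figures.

N_t = 15; L_s = 7.5·16 = 120 mm
δ_solid = L₀ − L_s = 251 − 120 = 131 mm

131 mm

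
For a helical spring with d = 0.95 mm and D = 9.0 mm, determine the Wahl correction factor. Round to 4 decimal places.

C = D/d = 9.0/0.95 = 9.4737
K_W = (4C−1)/(4C−4) + 0.615/C = 36.895/33.895 + 0.0649 = 1.1534

1.1534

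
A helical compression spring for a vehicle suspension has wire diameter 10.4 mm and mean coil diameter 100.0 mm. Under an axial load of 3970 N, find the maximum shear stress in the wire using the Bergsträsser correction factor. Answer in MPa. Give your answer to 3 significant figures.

Spring index C = D/d = 100.0/10.4 = 9.6154
K_B = (4C+2)/(4C−3) = 40.462/35.462 = 1.1410
τ₀ = 8FD/(πd³) = 8·3970·100.0/(π·10.4³) = 3.176e+06/3533.9 = 898.73 MPa
τ_max = K·τ₀ = 1.1410 × 898.73 = 1025.5 MPa

1030 MPa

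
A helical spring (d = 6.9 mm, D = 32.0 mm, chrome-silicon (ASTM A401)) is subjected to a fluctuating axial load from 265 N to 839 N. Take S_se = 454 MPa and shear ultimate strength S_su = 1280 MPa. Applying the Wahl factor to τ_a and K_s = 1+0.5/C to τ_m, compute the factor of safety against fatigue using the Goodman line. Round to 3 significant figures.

3.04

C = D/d = 32.0/6.9 = 4.6377; K_W = (4C−1)/(4C−4)+0.615/C = 1.3388; K_s = 1+0.5/C = 1.1078
F_a = (F_max−F_min)/2 = 287 N; F_m = (F_max+F_min)/2 = 552 N
τ_a = K_W·8F_aD/(πd³) = 1.3388 × 71.191 = 95.309 MPa
τ_m = K_s·8F_mD/(πd³) = 1.1078 × 136.92 = 151.69 MPa
Goodman: 1/n_f = τ_a/S_se + τ_m/S_su = 95.309/454 + 151.69/1280 = 0.20993 + 0.11851 = 0.32844
n_f = 1/0.32844 = 3.045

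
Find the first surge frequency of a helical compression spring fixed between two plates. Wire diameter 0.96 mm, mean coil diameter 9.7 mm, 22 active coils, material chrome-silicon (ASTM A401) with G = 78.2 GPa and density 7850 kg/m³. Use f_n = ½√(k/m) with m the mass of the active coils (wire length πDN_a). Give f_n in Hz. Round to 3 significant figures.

165 Hz

k = Gd⁴/(8D³N_a) = (78.2×10³)(0.96⁴)/(8·9.7³·22) = 0.41349 N/mm = 413.49 N/m
Wire length L = πDN_a = π·9.7·22 = 670.42 mm
m = ρ·(πd²/4)·L = 7850 × 0.72382×10⁻⁶ m² × 0.67042 m = 0.0038093 kg
f_n = ½√(k/m) = 0.5·√(413.49/0.0038093) = 0.5·√(1.0855e+05) = 164.73 Hz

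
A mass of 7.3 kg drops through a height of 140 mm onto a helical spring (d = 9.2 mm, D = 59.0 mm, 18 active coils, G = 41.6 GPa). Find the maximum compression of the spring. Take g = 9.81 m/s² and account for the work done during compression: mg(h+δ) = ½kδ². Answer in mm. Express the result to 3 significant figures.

52.3 mm

k = Gd⁴/(8D³N_a) = (41.6×10³)(9.2⁴)/(8·59.0³·18) = 10.077 N/mm
W = mg = 7.3 × 9.81 = 71.613 N
½kδ² − Wδ − Wh = 0 → δ = (W + √(W² + 2kWh))/k
δ = (71.613 + √(5128.4 + 202058))/10.077 = (71.613 + 455.18)/10.077 = 52.277 mm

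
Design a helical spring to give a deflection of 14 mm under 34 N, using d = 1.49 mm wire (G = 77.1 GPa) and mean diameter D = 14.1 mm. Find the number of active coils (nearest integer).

7

Required rate k = F/δ = 34/14 = 2.4286 N/mm
N_a = Gd⁴/(8D³k) = (77.1×10³ × 1.49⁴)/(8 × 14.1³ × 2.4286)
    = 380014 / 54462.6 = 6.978 → 7 coils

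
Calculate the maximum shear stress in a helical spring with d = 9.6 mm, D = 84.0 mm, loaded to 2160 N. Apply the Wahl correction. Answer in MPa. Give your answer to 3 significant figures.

Spring index C = D/d = 84.0/9.6 = 8.7500
K_W = (4C−1)/(4C−4) + 0.615/C = 34.000/31.000 + 0.0703 = 1.1671
τ₀ = 8FD/(πd³) = 8·2160·84.0/(π·9.6³) = 1.45152e+06/2779.5 = 522.23 MPa
τ_max = K·τ₀ = 1.1671 × 522.23 = 609.47 MPa

609 MPa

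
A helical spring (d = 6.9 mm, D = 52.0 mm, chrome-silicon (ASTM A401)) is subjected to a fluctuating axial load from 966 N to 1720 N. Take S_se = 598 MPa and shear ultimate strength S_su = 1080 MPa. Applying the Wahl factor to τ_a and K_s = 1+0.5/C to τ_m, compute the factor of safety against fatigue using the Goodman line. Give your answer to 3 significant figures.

C = D/d = 52.0/6.9 = 7.5362; K_W = (4C−1)/(4C−4)+0.615/C = 1.1964; K_s = 1+0.5/C = 1.0663
F_a = (F_max−F_min)/2 = 377 N; F_m = (F_max+F_min)/2 = 1343 N
τ_a = K_W·8F_aD/(πd³) = 1.1964 × 151.96 = 181.8 MPa
τ_m = K_s·8F_mD/(πd³) = 1.0663 × 541.34 = 577.26 MPa
Goodman: 1/n_f = τ_a/S_se + τ_m/S_su = 181.8/598 + 577.26/1080 = 0.30401 + 0.53450 = 0.83851
n_f = 1/0.83851 = 1.193

1.19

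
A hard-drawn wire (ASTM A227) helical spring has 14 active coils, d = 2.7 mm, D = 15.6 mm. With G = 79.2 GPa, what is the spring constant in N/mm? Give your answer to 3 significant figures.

9.90 N/mm

k = Gd⁴/(8D³N_a) = (79.2×10³ × 2.7⁴) / (8 × 15.6³ × 14)
  = 4.20901e+06 / 425199 = 9.8989 N/mm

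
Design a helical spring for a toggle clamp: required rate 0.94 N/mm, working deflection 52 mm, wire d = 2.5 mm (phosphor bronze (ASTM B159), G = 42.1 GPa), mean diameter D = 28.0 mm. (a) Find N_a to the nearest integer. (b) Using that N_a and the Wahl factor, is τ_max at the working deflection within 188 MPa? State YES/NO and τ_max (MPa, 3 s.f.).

(a) 10 coils; (b) NO, τ_max = 251 MPa

N_a = Gd⁴/(8D³k) = (42.1×10³)(2.5⁴)/(8·28.0³·0.94) = 9.962 → N_a = 10
Actual rate k = Gd⁴/(8D³·10) = 0.93644 N/mm
Working load F = kδ = 0.93644·52 = 48.695 N
C = 28.0/2.5 = 11.2000; K_W = (4C−1)/(4C−4)+0.615/C = 1.1284
τ_max = K_W·8FD/(πd³) = 1.1284·222.21 = 250.75 MPa
τ_max > 188 MPa → exceeds allowable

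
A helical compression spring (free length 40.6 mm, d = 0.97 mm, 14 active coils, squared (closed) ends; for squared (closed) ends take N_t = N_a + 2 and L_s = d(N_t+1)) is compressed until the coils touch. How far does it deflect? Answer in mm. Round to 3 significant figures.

24.1 mm

N_t = 16; L_s = 0.97·17 = 16.49 mm
δ_solid = L₀ − L_s = 40.6 − 16.49 = 24.11 mm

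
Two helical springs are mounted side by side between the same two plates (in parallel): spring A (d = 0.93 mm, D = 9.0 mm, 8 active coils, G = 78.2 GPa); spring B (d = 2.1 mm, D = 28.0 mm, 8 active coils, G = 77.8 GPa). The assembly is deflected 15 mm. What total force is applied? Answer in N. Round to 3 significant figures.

k_A = Gd⁴/(8D³N_a) = (78.2×10³)(0.93⁴)/(8·9.0³·8) = 1.2538 N/mm
k_B = Gd⁴/(8D³N_a) = (77.8×10³)(2.1⁴)/(8·28.0³·8) = 1.077 N/mm
Parallel: k_eq = 1.2538 + 1.077 = 2.3308 N/mm
F = k_eq·δ = 2.3308·15 = 34.962 N

35.0 N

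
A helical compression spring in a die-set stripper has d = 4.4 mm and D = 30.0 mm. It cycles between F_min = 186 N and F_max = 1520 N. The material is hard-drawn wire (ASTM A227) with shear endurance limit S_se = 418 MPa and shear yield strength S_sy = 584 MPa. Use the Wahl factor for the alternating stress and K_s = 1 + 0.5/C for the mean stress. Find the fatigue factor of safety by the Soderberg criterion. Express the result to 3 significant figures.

0.317

C = D/d = 30.0/4.4 = 6.8182; K_W = (4C−1)/(4C−4)+0.615/C = 1.2191; K_s = 1+0.5/C = 1.0733
F_a = (F_max−F_min)/2 = 667 N; F_m = (F_max+F_min)/2 = 853 N
τ_a = K_W·8F_aD/(πd³) = 1.2191 × 598.18 = 729.24 MPa
τ_m = K_s·8F_mD/(πd³) = 1.0733 × 764.98 = 821.08 MPa
Soderberg: 1/n_f = τ_a/S_se + τ_m/S_sy = 729.24/418 + 821.08/584 = 1.74459 + 1.40596 = 3.1506
n_f = 1/3.1506 = 0.3174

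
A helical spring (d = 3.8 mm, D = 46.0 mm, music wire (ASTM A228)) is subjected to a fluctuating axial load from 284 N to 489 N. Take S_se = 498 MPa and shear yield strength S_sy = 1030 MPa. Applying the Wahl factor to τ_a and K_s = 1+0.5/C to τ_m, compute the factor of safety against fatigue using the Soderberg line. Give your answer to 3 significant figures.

C = D/d = 46.0/3.8 = 12.1053; K_W = (4C−1)/(4C−4)+0.615/C = 1.1183; K_s = 1+0.5/C = 1.0413
F_a = (F_max−F_min)/2 = 102.5 N; F_m = (F_max+F_min)/2 = 386.5 N
τ_a = K_W·8F_aD/(πd³) = 1.1183 × 218.81 = 244.71 MPa
τ_m = K_s·8F_mD/(πd³) = 1.0413 × 825.08 = 859.16 MPa
Soderberg: 1/n_f = τ_a/S_se + τ_m/S_sy = 244.71/498 + 859.16/1030 = 0.49138 + 0.83414 = 1.3255
n_f = 1/1.3255 = 0.7544

0.754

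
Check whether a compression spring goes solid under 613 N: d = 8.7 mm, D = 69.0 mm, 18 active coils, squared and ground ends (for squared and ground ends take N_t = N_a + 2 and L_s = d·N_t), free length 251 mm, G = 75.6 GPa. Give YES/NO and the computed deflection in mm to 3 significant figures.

k = Gd⁴/(8D³N_a) = (75.6×10³)(8.7⁴)/(8·69.0³·18) = 9.1556 N/mm
N_t = 20; L_s = 8.7·20 = 174 mm; δ_solid = L₀ − L_s = 251 − 174 = 77 mm
δ = F/k = 613/9.1556 = 66.953 mm
δ < δ_solid → spring does not go solid

NO, δ = 67.0 mm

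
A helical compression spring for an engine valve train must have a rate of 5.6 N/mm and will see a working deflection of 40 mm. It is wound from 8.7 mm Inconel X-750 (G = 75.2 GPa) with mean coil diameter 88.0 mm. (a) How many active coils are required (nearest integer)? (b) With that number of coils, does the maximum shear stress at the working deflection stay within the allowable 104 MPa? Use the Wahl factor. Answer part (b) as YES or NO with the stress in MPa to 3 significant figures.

N_a = Gd⁴/(8D³k) = (75.2×10³)(8.7⁴)/(8·88.0³·5.6) = 14.11 → N_a = 14
Actual rate k = Gd⁴/(8D³·14) = 5.6445 N/mm
Working load F = kδ = 5.6445·40 = 225.78 N
C = 88.0/8.7 = 10.1149; K_W = (4C−1)/(4C−4)+0.615/C = 1.1431
τ_max = K_W·8FD/(πd³) = 1.1431·76.834 = 87.828 MPa
τ_max ≤ 104 MPa → acceptable

(a) 14 coils; (b) YES, τ_max = 87.8 MPa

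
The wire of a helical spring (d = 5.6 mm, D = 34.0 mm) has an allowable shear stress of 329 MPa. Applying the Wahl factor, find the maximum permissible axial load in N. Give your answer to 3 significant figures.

534 N

C = D/d = 34.0/5.6 = 6.0714
K_W = (4C−1)/(4C−4) + 0.615/C = 23.286/20.286 + 0.1013 = 1.2492
τ_max = K·8FD/(πd³) → F_max = τ_allow·πd³/(8DK)
F_max = 329·π·5.6³/(8·34.0·1.2492) = 1.8151e+05/339.78 = 534.21 N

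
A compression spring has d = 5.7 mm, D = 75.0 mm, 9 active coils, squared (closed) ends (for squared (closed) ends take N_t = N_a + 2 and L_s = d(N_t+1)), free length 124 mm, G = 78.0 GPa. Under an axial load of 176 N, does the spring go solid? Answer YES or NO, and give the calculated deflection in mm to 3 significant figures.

k = Gd⁴/(8D³N_a) = (78.0×10³)(5.7⁴)/(8·75.0³·9) = 2.7107 N/mm
N_t = 11; L_s = 5.7·12 = 68.4 mm; δ_solid = L₀ − L_s = 124 − 68.4 = 55.6 mm
δ = F/k = 176/2.7107 = 64.928 mm
δ ≥ δ_solid → spring goes solid

YES, δ = 64.9 mm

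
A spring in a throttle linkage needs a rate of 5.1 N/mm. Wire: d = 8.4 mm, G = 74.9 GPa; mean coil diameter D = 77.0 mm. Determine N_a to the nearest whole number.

N_a = Gd⁴/(8D³k) = (74.9×10³ × 8.4⁴)/(8 × 77.0³ × 5.1)
    = 3.72906e+08 / 1.86265e+07 = 20.02 → 20 coils

20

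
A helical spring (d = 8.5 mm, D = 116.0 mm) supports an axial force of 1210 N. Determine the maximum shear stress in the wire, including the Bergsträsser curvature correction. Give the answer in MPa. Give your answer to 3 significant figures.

Spring index C = D/d = 116.0/8.5 = 13.6471
K_B = (4C+2)/(4C−3) = 56.588/51.588 = 1.0969
τ₀ = 8FD/(πd³) = 8·1210·116.0/(π·8.5³) = 1.12288e+06/1929.3 = 582 MPa
τ_max = K·τ₀ = 1.0969 × 582 = 638.41 MPa

638 MPa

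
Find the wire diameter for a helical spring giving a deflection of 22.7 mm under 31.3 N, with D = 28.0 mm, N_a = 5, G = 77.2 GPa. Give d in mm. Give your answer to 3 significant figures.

1.99 mm

Required rate k = F/δ = 31.3/22.7 = 1.3789 N/mm
d = (8D³N_a·k / G)^(1/4) = (8·28.0³·5·1.3789 / (77.2×10³))^0.25
  = (15.683)^0.25 = 1.9900 mm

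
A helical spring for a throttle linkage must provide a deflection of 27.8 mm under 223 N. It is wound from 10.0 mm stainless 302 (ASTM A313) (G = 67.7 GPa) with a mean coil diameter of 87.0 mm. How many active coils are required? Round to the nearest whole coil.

Required rate k = F/δ = 223/27.8 = 8.0216 N/mm
N_a = Gd⁴/(8D³k) = (67.7×10³ × 10.0⁴)/(8 × 87.0³ × 8.0216)
    = 6.77e+08 / 4.22579e+07 = 16.02 → 16 coils

16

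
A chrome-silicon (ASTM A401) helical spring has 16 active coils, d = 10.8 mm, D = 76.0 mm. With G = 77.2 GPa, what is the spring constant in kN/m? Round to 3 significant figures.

18.7 kN/m

k = Gd⁴/(8D³N_a) = (77.2×10³ × 10.8⁴) / (8 × 76.0³ × 16)
  = 1.0503e+09 / 5.61889e+07 = 18.692 N/mm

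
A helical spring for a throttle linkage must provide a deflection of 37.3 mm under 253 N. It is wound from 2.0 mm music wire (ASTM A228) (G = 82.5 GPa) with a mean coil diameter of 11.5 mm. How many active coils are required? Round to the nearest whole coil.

Required rate k = F/δ = 253/37.3 = 6.7828 N/mm
N_a = Gd⁴/(8D³k) = (82.5×10³ × 2.0⁴)/(8 × 11.5³ × 6.7828)
    = 1.32e+06 / 82526.8 = 15.99 → 16 coils

16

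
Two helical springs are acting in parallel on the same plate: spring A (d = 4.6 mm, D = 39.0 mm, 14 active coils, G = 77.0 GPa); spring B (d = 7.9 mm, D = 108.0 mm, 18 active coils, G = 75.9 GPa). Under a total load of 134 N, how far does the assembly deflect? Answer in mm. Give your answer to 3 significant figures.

19.7 mm

k_A = Gd⁴/(8D³N_a) = (77.0×10³)(4.6⁴)/(8·39.0³·14) = 5.1893 N/mm
k_B = Gd⁴/(8D³N_a) = (75.9×10³)(7.9⁴)/(8·108.0³·18) = 1.6297 N/mm
Parallel: k_eq = 5.1893 + 1.6297 = 6.819 N/mm
δ = F/k_eq = 134/6.819 = 19.651 mm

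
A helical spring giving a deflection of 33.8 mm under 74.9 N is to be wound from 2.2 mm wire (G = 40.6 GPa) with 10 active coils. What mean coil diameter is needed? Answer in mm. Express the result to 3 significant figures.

17.5 mm

Required rate k = F/δ = 74.9/33.8 = 2.216 N/mm
D = (Gd⁴/(8N_a·k))^(1/3) = (40.6×10³·2.2⁴/(8·10·2.216))^(1/3)
  = (5364.9)^(1/3) = 17.5060 mm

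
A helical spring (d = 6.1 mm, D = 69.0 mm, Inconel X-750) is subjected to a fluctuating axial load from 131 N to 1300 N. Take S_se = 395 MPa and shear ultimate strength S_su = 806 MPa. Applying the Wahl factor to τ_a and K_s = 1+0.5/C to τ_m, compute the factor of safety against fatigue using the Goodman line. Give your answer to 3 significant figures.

0.498

C = D/d = 69.0/6.1 = 11.3115; K_W = (4C−1)/(4C−4)+0.615/C = 1.1271; K_s = 1+0.5/C = 1.0442
F_a = (F_max−F_min)/2 = 584.5 N; F_m = (F_max+F_min)/2 = 715.5 N
τ_a = K_W·8F_aD/(πd³) = 1.1271 × 452.46 = 509.97 MPa
τ_m = K_s·8F_mD/(πd³) = 1.0442 × 553.87 = 578.35 MPa
Goodman: 1/n_f = τ_a/S_se + τ_m/S_su = 509.97/395 + 578.35/806 = 1.29107 + 0.71756 = 2.0086
n_f = 1/2.0086 = 0.4979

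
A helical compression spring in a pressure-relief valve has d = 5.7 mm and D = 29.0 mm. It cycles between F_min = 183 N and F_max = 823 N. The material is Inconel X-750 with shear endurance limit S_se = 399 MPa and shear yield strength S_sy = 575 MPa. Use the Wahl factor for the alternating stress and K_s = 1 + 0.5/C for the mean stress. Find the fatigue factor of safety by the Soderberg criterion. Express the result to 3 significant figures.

C = D/d = 29.0/5.7 = 5.0877; K_W = (4C−1)/(4C−4)+0.615/C = 1.3044; K_s = 1+0.5/C = 1.0983
F_a = (F_max−F_min)/2 = 320 N; F_m = (F_max+F_min)/2 = 503 N
τ_a = K_W·8F_aD/(πd³) = 1.3044 × 127.6 = 166.44 MPa
τ_m = K_s·8F_mD/(πd³) = 1.0983 × 200.58 = 220.29 MPa
Soderberg: 1/n_f = τ_a/S_se + τ_m/S_sy = 166.44/399 + 220.29/575 = 0.41714 + 0.38311 = 0.80026
n_f = 1/0.80026 = 1.25

1.25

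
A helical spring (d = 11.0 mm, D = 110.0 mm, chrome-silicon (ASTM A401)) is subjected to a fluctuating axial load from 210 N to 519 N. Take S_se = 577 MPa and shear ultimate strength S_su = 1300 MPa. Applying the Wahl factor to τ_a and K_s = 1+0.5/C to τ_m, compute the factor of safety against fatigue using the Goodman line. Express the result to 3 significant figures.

C = D/d = 110.0/11.0 = 10.0000; K_W = (4C−1)/(4C−4)+0.615/C = 1.1448; K_s = 1+0.5/C = 1.0500
F_a = (F_max−F_min)/2 = 154.5 N; F_m = (F_max+F_min)/2 = 364.5 N
τ_a = K_W·8F_aD/(πd³) = 1.1448 × 32.515 = 37.224 MPa
τ_m = K_s·8F_mD/(πd³) = 1.0500 × 76.71 = 80.546 MPa
Goodman: 1/n_f = τ_a/S_se + τ_m/S_su = 37.224/577 + 80.546/1300 = 0.06451 + 0.06196 = 0.12647
n_f = 1/0.12647 = 7.907

7.91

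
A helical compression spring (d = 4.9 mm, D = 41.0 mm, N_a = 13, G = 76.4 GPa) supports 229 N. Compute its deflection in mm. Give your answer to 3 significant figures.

k = Gd⁴/(8D³N_a) = (76.4×10³)(4.9⁴)/(8·41.0³·13) = 6.1446 N/mm
δ = F/k = 229 / 6.1446 = 37.269 mm

37.3 mm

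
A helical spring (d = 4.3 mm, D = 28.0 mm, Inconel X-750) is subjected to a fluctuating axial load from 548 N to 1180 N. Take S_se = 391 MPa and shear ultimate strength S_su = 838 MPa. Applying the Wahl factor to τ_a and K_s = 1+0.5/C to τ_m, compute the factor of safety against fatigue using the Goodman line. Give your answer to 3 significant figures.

0.530

C = D/d = 28.0/4.3 = 6.5116; K_W = (4C−1)/(4C−4)+0.615/C = 1.2305; K_s = 1+0.5/C = 1.0768
F_a = (F_max−F_min)/2 = 316 N; F_m = (F_max+F_min)/2 = 864 N
τ_a = K_W·8F_aD/(πd³) = 1.2305 × 283.39 = 348.71 MPa
τ_m = K_s·8F_mD/(πd³) = 1.0768 × 774.83 = 834.33 MPa
Goodman: 1/n_f = τ_a/S_se + τ_m/S_su = 348.71/391 + 834.33/838 = 0.89185 + 0.99562 = 1.8875
n_f = 1/1.8875 = 0.5298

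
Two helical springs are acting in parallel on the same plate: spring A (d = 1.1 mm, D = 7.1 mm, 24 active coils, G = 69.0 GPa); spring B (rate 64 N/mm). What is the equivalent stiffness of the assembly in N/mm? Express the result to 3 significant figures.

65.5 N/mm

k_A = Gd⁴/(8D³N_a) = (69.0×10³)(1.1⁴)/(8·7.1³·24) = 1.4701 N/mm
Parallel: k_eq = 1.4701 + 64 = 65.47 N/mm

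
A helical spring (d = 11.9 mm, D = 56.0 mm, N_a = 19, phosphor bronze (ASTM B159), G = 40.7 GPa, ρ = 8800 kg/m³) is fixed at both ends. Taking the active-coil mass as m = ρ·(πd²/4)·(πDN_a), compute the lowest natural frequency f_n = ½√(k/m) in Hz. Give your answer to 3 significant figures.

k = Gd⁴/(8D³N_a) = (40.7×10³)(11.9⁴)/(8·56.0³·19) = 30.576 N/mm = 30576 N/m
Wire length L = πDN_a = π·56.0·19 = 3342.7 mm
m = ρ·(πd²/4)·L = 8800 × 111.22×10⁻⁶ m² × 3.3427 m = 3.2716 kg
f_n = ½√(k/m) = 0.5·√(30576/3.2716) = 0.5·√(9345.8) = 48.337 Hz

48.3 Hz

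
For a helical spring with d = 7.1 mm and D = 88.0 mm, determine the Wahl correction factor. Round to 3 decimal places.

C = D/d = 88.0/7.1 = 12.3944
K_W = (4C−1)/(4C−4) + 0.615/C = 48.577/45.577 + 0.0496 = 1.1154

1.115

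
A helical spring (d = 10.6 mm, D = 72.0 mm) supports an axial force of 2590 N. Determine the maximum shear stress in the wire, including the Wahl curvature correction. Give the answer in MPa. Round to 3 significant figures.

486 MPa

Spring index C = D/d = 72.0/10.6 = 6.7925
K_W = (4C−1)/(4C−4) + 0.615/C = 26.170/23.170 + 0.0905 = 1.2200
τ₀ = 8FD/(πd³) = 8·2590·72.0/(π·10.6³) = 1.49184e+06/3741.7 = 398.71 MPa
τ_max = K·τ₀ = 1.2200 × 398.71 = 486.43 MPa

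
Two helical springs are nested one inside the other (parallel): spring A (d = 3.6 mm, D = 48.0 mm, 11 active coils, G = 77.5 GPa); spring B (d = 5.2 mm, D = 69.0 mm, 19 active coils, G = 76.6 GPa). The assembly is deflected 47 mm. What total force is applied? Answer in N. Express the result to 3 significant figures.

116 N

k_A = Gd⁴/(8D³N_a) = (77.5×10³)(3.6⁴)/(8·48.0³·11) = 1.3375 N/mm
k_B = Gd⁴/(8D³N_a) = (76.6×10³)(5.2⁴)/(8·69.0³·19) = 1.1216 N/mm
Parallel: k_eq = 1.3375 + 1.1216 = 2.4592 N/mm
F = k_eq·δ = 2.4592·47 = 115.58 N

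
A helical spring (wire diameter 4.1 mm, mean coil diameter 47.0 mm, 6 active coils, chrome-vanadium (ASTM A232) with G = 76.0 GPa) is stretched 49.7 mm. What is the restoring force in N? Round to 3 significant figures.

k = Gd⁴/(8D³N_a) = (76.0×10³)(4.1⁴)/(8·47.0³·6) = 4.3094 N/mm
F = k·δ = 4.3094 × 49.7 = 214.18 N

214 N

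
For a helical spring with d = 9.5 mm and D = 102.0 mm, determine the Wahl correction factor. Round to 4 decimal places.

1.1343

C = D/d = 102.0/9.5 = 10.7368
K_W = (4C−1)/(4C−4) + 0.615/C = 41.947/38.947 + 0.0573 = 1.1343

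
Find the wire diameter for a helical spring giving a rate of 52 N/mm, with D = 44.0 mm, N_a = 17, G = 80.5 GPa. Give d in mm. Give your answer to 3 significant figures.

9.30 mm

d = (8D³N_a·k / G)^(1/4) = (8·44.0³·17·52 / (80.5×10³))^0.25
  = (7483.5)^0.25 = 9.3009 mm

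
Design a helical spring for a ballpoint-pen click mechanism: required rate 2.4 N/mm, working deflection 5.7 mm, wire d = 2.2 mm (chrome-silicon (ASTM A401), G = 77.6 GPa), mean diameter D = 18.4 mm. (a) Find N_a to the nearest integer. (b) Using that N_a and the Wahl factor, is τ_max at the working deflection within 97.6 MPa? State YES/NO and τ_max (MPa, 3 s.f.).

(a) 15 coils; (b) YES, τ_max = 71.7 MPa

N_a = Gd⁴/(8D³k) = (77.6×10³)(2.2⁴)/(8·18.4³·2.4) = 15.2 → N_a = 15
Actual rate k = Gd⁴/(8D³·15) = 2.4317 N/mm
Working load F = kδ = 2.4317·5.7 = 13.861 N
C = 18.4/2.2 = 8.3636; K_W = (4C−1)/(4C−4)+0.615/C = 1.1754
τ_max = K_W·8FD/(πd³) = 1.1754·60.993 = 71.691 MPa
τ_max ≤ 97.6 MPa → acceptable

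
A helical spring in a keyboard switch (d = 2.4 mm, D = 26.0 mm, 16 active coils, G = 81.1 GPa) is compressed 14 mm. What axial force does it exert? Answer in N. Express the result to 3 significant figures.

16.7 N

k = Gd⁴/(8D³N_a) = (81.1×10³)(2.4⁴)/(8·26.0³·16) = 1.196 N/mm
F = k·δ = 1.196 × 14 = 16.744 N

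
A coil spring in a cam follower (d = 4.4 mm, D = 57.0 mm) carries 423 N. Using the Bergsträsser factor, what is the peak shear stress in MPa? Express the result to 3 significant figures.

795 MPa

Spring index C = D/d = 57.0/4.4 = 12.9545
K_B = (4C+2)/(4C−3) = 53.818/48.818 = 1.1024
τ₀ = 8FD/(πd³) = 8·423·57.0/(π·4.4³) = 192888/267.61 = 720.77 MPa
τ_max = K·τ₀ = 1.1024 × 720.77 = 794.59 MPa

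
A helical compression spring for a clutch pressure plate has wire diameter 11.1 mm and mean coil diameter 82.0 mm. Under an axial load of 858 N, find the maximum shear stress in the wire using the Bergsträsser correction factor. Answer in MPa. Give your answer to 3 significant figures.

Spring index C = D/d = 82.0/11.1 = 7.3874
K_B = (4C+2)/(4C−3) = 31.550/26.550 = 1.1883
τ₀ = 8FD/(πd³) = 8·858·82.0/(π·11.1³) = 562848/4296.5 = 131 MPa
τ_max = K·τ₀ = 1.1883 × 131 = 155.67 MPa

156 MPa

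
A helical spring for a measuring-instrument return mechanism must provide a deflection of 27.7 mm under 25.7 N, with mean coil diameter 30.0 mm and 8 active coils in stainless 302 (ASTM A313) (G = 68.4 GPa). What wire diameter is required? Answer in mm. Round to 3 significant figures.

2.20 mm

Required rate k = F/δ = 25.7/27.7 = 0.9278 N/mm
d = (8D³N_a·k / G)^(1/4) = (8·30.0³·8·0.9278 / (68.4×10³))^0.25
  = (23.439)^0.25 = 2.2003 mm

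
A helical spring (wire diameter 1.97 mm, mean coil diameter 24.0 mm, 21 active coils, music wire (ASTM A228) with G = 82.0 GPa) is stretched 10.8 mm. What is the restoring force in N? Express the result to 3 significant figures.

k = Gd⁴/(8D³N_a) = (82.0×10³)(1.97⁴)/(8·24.0³·21) = 0.53178 N/mm
F = k·δ = 0.53178 × 10.8 = 5.7433 N

5.74 N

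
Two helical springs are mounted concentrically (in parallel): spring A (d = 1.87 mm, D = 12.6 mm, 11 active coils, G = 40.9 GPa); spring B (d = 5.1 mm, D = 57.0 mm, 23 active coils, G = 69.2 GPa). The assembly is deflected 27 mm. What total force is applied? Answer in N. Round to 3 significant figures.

k_A = Gd⁴/(8D³N_a) = (40.9×10³)(1.87⁴)/(8·12.6³·11) = 2.8412 N/mm
k_B = Gd⁴/(8D³N_a) = (69.2×10³)(5.1⁴)/(8·57.0³·23) = 1.3739 N/mm
Parallel: k_eq = 2.8412 + 1.3739 = 4.215 N/mm
F = k_eq·δ = 4.215·27 = 113.81 N

114 N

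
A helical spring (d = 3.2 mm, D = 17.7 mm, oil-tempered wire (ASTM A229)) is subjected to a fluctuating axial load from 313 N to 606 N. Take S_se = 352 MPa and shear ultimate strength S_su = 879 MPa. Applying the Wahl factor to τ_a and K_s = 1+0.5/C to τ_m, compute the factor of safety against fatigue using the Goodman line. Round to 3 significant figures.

C = D/d = 17.7/3.2 = 5.5312; K_W = (4C−1)/(4C−4)+0.615/C = 1.2767; K_s = 1+0.5/C = 1.0904
F_a = (F_max−F_min)/2 = 146.5 N; F_m = (F_max+F_min)/2 = 459.5 N
τ_a = K_W·8F_aD/(πd³) = 1.2767 × 201.51 = 257.27 MPa
τ_m = K_s·8F_mD/(πd³) = 1.0904 × 632.05 = 689.18 MPa
Goodman: 1/n_f = τ_a/S_se + τ_m/S_su = 257.27/352 + 689.18/879 = 0.73088 + 0.78405 = 1.5149
n_f = 1/1.5149 = 0.6601

0.660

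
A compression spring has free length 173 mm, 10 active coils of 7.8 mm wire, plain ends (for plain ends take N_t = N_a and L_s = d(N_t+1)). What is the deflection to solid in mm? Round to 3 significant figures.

N_t = 10; L_s = 7.8·11 = 85.8 mm
δ_solid = L₀ − L_s = 173 − 85.8 = 87.2 mm

87.2 mm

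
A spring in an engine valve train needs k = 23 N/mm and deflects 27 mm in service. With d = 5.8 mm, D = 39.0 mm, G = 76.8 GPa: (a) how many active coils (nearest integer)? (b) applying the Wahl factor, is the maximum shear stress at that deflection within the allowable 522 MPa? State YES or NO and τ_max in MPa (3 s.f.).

(a) 8 coils; (b) YES, τ_max = 385 MPa

N_a = Gd⁴/(8D³k) = (76.8×10³)(5.8⁴)/(8·39.0³·23) = 7.963 → N_a = 8
Actual rate k = Gd⁴/(8D³·8) = 22.893 N/mm
Working load F = kδ = 22.893·27 = 618.11 N
C = 39.0/5.8 = 6.7241; K_W = (4C−1)/(4C−4)+0.615/C = 1.2225
τ_max = K_W·8FD/(πd³) = 1.2225·314.62 = 384.62 MPa
τ_max ≤ 522 MPa → acceptable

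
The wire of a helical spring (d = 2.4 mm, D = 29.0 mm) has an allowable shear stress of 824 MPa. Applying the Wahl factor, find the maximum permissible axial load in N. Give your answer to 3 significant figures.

138 N

C = D/d = 29.0/2.4 = 12.0833
K_W = (4C−1)/(4C−4) + 0.615/C = 47.333/44.333 + 0.0509 = 1.1186
τ_max = K·8FD/(πd³) → F_max = τ_allow·πd³/(8DK)
F_max = 824·π·2.4³/(8·29.0·1.1186) = 35786/259.51 = 137.9 N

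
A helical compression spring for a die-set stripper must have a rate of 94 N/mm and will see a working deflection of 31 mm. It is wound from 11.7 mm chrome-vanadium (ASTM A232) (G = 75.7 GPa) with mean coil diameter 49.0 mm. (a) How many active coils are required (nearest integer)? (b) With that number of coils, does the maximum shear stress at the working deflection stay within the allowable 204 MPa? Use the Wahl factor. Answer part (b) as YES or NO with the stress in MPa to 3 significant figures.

N_a = Gd⁴/(8D³k) = (75.7×10³)(11.7⁴)/(8·49.0³·94) = 16.03 → N_a = 16
Actual rate k = Gd⁴/(8D³·16) = 94.198 N/mm
Working load F = kδ = 94.198·31 = 2920.1 N
C = 49.0/11.7 = 4.1880; K_W = (4C−1)/(4C−4)+0.615/C = 1.3821
τ_max = K_W·8FD/(πd³) = 1.3821·227.5 = 314.43 MPa
τ_max > 204 MPa → exceeds allowable

(a) 16 coils; (b) NO, τ_max = 314 MPa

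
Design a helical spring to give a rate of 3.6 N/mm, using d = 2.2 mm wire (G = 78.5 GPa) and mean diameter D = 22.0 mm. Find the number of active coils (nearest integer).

6

N_a = Gd⁴/(8D³k) = (78.5×10³ × 2.2⁴)/(8 × 22.0³ × 3.6)
    = 1.83891e+06 / 306662 = 5.997 → 6 coils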